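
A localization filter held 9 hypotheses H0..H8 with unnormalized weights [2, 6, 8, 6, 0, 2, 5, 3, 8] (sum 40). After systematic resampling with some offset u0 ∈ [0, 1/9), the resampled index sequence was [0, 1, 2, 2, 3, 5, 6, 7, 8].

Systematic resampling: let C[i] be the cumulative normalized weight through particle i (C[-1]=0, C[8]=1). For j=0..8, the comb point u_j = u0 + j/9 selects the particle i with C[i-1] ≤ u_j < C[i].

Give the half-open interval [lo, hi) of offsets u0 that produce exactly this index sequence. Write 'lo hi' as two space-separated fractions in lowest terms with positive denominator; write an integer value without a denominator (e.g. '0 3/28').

0 1/45

C = [1/20, 1/5, 2/5, 11/20, 11/20, 3/5, 29/40, 4/5, 1]
j=0 picked index 0: u0 ∈ [0, 1/20)
j=1 picked index 1: u0 ∈ [-11/180, 4/45)
j=2 picked index 2: u0 ∈ [-1/45, 8/45)
j=3 picked index 2: u0 ∈ [-2/15, 1/15)
j=4 picked index 3: u0 ∈ [-2/45, 19/180)
j=5 picked index 5: u0 ∈ [-1/180, 2/45)
j=6 picked index 6: u0 ∈ [-1/15, 7/120)
j=7 picked index 7: u0 ∈ [-19/360, 1/45)
j=8 picked index 8: u0 ∈ [-4/45, 1/9)
intersection: [0, 1/45)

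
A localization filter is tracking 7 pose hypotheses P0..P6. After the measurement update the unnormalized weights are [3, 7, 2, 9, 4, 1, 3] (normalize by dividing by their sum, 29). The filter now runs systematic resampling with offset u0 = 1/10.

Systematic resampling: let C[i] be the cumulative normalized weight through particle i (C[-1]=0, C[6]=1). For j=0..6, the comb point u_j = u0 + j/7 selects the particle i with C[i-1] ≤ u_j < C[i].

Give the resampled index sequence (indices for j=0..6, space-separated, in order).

C = [3/29, 10/29, 12/29, 21/29, 25/29, 26/29, 1]
j=0: u_0=1/10 ∈ [0, 3/29) → index 0
j=1: u_1=17/70 ∈ [3/29, 10/29) → index 1
j=2: u_2=27/70 ∈ [10/29, 12/29) → index 2
j=3: u_3=37/70 ∈ [12/29, 21/29) → index 3
j=4: u_4=47/70 ∈ [12/29, 21/29) → index 3
j=5: u_5=57/70 ∈ [21/29, 25/29) → index 4
j=6: u_6=67/70 ∈ [26/29, 1) → index 6

0 1 2 3 3 4 6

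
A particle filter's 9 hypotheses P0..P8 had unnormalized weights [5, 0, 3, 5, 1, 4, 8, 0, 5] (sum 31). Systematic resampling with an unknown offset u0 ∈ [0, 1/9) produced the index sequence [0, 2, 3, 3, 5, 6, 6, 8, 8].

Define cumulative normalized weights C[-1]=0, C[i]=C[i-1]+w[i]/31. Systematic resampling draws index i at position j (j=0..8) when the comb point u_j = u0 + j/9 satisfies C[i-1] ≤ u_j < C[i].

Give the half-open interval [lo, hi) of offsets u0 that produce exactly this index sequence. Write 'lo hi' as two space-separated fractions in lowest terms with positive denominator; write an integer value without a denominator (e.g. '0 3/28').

C = [5/31, 5/31, 8/31, 13/31, 14/31, 18/31, 26/31, 26/31, 1]
j=0 picked index 0: u0 ∈ [0, 5/31)
j=1 picked index 2: u0 ∈ [14/279, 41/279)
j=2 picked index 3: u0 ∈ [10/279, 55/279)
j=3 picked index 3: u0 ∈ [-7/93, 8/93)
j=4 picked index 5: u0 ∈ [2/279, 38/279)
j=5 picked index 6: u0 ∈ [7/279, 79/279)
j=6 picked index 6: u0 ∈ [-8/93, 16/93)
j=7 picked index 8: u0 ∈ [17/279, 2/9)
j=8 picked index 8: u0 ∈ [-14/279, 1/9)
intersection: [17/279, 8/93)

17/279 8/93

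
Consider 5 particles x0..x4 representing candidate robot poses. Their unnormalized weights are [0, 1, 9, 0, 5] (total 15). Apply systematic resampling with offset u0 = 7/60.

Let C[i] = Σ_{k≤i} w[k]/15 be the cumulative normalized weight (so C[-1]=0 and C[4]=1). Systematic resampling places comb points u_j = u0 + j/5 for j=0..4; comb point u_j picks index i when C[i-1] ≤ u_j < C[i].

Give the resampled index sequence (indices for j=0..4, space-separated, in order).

2 2 2 4 4

C = [0, 1/15, 2/3, 2/3, 1]
j=0: u_0=7/60 ∈ [1/15, 2/3) → index 2
j=1: u_1=19/60 ∈ [1/15, 2/3) → index 2
j=2: u_2=31/60 ∈ [1/15, 2/3) → index 2
j=3: u_3=43/60 ∈ [2/3, 1) → index 4
j=4: u_4=11/12 ∈ [2/3, 1) → index 4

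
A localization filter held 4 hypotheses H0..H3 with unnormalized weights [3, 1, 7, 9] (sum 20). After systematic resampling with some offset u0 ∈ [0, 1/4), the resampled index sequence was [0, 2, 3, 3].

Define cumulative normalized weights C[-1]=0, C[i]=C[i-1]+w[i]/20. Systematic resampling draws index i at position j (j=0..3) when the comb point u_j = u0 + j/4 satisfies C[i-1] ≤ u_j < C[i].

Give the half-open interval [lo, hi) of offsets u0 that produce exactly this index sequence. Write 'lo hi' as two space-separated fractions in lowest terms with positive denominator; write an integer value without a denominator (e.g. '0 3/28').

1/20 3/20

C = [3/20, 1/5, 11/20, 1]
j=0 picked index 0: u0 ∈ [0, 3/20)
j=1 picked index 2: u0 ∈ [-1/20, 3/10)
j=2 picked index 3: u0 ∈ [1/20, 1/2)
j=3 picked index 3: u0 ∈ [-1/5, 1/4)
intersection: [1/20, 3/20)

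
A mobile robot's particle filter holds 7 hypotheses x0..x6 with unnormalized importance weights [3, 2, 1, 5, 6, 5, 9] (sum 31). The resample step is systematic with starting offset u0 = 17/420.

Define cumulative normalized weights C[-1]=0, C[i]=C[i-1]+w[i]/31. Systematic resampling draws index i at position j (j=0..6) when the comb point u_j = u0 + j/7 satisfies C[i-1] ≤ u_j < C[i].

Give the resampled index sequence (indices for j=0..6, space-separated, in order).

0 2 3 4 5 6 6

C = [3/31, 5/31, 6/31, 11/31, 17/31, 22/31, 1]
j=0: u_0=17/420 ∈ [0, 3/31) → index 0
j=1: u_1=11/60 ∈ [5/31, 6/31) → index 2
j=2: u_2=137/420 ∈ [6/31, 11/31) → index 3
j=3: u_3=197/420 ∈ [11/31, 17/31) → index 4
j=4: u_4=257/420 ∈ [17/31, 22/31) → index 5
j=5: u_5=317/420 ∈ [22/31, 1) → index 6
j=6: u_6=377/420 ∈ [22/31, 1) → index 6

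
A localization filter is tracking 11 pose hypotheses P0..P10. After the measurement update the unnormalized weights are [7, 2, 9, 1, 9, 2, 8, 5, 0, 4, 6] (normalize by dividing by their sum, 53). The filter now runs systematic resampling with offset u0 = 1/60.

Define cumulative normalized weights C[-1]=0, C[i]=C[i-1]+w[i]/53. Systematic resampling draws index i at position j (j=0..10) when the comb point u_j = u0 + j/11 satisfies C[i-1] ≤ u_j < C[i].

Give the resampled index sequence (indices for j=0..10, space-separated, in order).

0 0 2 2 4 4 5 6 7 9 10

C = [7/53, 9/53, 18/53, 19/53, 28/53, 30/53, 38/53, 43/53, 43/53, 47/53, 1]
j=0: u_0=1/60 ∈ [0, 7/53) → index 0
j=1: u_1=71/660 ∈ [0, 7/53) → index 0
j=2: u_2=131/660 ∈ [9/53, 18/53) → index 2
j=3: u_3=191/660 ∈ [9/53, 18/53) → index 2
j=4: u_4=251/660 ∈ [19/53, 28/53) → index 4
j=5: u_5=311/660 ∈ [19/53, 28/53) → index 4
j=6: u_6=371/660 ∈ [28/53, 30/53) → index 5
j=7: u_7=431/660 ∈ [30/53, 38/53) → index 6
j=8: u_8=491/660 ∈ [38/53, 43/53) → index 7
j=9: u_9=551/660 ∈ [43/53, 47/53) → index 9
j=10: u_10=611/660 ∈ [47/53, 1) → index 10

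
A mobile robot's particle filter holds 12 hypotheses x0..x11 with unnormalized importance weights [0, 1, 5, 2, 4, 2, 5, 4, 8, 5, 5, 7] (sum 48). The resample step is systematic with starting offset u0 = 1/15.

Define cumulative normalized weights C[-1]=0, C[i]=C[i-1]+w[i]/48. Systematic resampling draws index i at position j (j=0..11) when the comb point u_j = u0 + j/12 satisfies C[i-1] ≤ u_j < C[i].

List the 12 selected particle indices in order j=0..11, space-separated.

C = [0, 1/48, 1/8, 1/6, 1/4, 7/24, 19/48, 23/48, 31/48, 3/4, 41/48, 1]
j=0: u_0=1/15 ∈ [1/48, 1/8) → index 2
j=1: u_1=3/20 ∈ [1/8, 1/6) → index 3
j=2: u_2=7/30 ∈ [1/6, 1/4) → index 4
j=3: u_3=19/60 ∈ [7/24, 19/48) → index 6
j=4: u_4=2/5 ∈ [19/48, 23/48) → index 7
j=5: u_5=29/60 ∈ [23/48, 31/48) → index 8
j=6: u_6=17/30 ∈ [23/48, 31/48) → index 8
j=7: u_7=13/20 ∈ [31/48, 3/4) → index 9
j=8: u_8=11/15 ∈ [31/48, 3/4) → index 9
j=9: u_9=49/60 ∈ [3/4, 41/48) → index 10
j=10: u_10=9/10 ∈ [41/48, 1) → index 11
j=11: u_11=59/60 ∈ [41/48, 1) → index 11

2 3 4 6 7 8 8 9 9 10 11 11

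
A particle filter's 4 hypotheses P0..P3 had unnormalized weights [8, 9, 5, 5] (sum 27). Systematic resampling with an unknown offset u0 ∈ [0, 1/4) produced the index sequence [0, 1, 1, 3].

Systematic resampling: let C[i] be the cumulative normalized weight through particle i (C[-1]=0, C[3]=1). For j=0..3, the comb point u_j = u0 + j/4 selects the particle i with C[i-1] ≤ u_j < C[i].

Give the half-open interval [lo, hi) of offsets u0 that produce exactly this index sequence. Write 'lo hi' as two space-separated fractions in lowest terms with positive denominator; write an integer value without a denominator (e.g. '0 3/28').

7/108 7/54

C = [8/27, 17/27, 22/27, 1]
j=0 picked index 0: u0 ∈ [0, 8/27)
j=1 picked index 1: u0 ∈ [5/108, 41/108)
j=2 picked index 1: u0 ∈ [-11/54, 7/54)
j=3 picked index 3: u0 ∈ [7/108, 1/4)
intersection: [7/108, 7/54)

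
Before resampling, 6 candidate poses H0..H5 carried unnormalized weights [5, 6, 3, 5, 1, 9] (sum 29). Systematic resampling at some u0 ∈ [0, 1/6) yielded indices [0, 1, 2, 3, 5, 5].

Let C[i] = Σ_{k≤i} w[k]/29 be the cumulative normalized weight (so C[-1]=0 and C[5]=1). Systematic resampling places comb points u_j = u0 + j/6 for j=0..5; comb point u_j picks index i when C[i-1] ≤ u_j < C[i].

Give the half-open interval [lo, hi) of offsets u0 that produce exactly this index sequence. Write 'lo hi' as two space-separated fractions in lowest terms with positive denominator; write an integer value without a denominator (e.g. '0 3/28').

4/87 13/87

C = [5/29, 11/29, 14/29, 19/29, 20/29, 1]
j=0 picked index 0: u0 ∈ [0, 5/29)
j=1 picked index 1: u0 ∈ [1/174, 37/174)
j=2 picked index 2: u0 ∈ [4/87, 13/87)
j=3 picked index 3: u0 ∈ [-1/58, 9/58)
j=4 picked index 5: u0 ∈ [2/87, 1/3)
j=5 picked index 5: u0 ∈ [-25/174, 1/6)
intersection: [4/87, 13/87)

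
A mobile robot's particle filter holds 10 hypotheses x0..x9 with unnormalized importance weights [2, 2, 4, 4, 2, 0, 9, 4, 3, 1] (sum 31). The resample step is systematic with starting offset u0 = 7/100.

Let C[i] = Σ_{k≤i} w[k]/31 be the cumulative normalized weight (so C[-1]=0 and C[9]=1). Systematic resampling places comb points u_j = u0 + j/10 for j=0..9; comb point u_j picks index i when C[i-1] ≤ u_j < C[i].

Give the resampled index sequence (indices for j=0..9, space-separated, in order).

1 2 3 3 6 6 6 7 7 9

C = [2/31, 4/31, 8/31, 12/31, 14/31, 14/31, 23/31, 27/31, 30/31, 1]
j=0: u_0=7/100 ∈ [2/31, 4/31) → index 1
j=1: u_1=17/100 ∈ [4/31, 8/31) → index 2
j=2: u_2=27/100 ∈ [8/31, 12/31) → index 3
j=3: u_3=37/100 ∈ [8/31, 12/31) → index 3
j=4: u_4=47/100 ∈ [14/31, 23/31) → index 6
j=5: u_5=57/100 ∈ [14/31, 23/31) → index 6
j=6: u_6=67/100 ∈ [14/31, 23/31) → index 6
j=7: u_7=77/100 ∈ [23/31, 27/31) → index 7
j=8: u_8=87/100 ∈ [23/31, 27/31) → index 7
j=9: u_9=97/100 ∈ [30/31, 1) → index 9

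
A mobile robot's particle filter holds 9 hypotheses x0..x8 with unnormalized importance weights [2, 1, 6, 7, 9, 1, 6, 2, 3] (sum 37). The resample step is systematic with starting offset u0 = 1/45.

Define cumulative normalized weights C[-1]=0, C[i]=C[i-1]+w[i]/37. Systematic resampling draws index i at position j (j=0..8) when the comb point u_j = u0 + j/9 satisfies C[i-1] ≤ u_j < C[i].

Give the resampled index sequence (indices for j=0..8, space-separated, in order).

0 2 3 3 4 4 5 6 7

C = [2/37, 3/37, 9/37, 16/37, 25/37, 26/37, 32/37, 34/37, 1]
j=0: u_0=1/45 ∈ [0, 2/37) → index 0
j=1: u_1=2/15 ∈ [3/37, 9/37) → index 2
j=2: u_2=11/45 ∈ [9/37, 16/37) → index 3
j=3: u_3=16/45 ∈ [9/37, 16/37) → index 3
j=4: u_4=7/15 ∈ [16/37, 25/37) → index 4
j=5: u_5=26/45 ∈ [16/37, 25/37) → index 4
j=6: u_6=31/45 ∈ [25/37, 26/37) → index 5
j=7: u_7=4/5 ∈ [26/37, 32/37) → index 6
j=8: u_8=41/45 ∈ [32/37, 34/37) → index 7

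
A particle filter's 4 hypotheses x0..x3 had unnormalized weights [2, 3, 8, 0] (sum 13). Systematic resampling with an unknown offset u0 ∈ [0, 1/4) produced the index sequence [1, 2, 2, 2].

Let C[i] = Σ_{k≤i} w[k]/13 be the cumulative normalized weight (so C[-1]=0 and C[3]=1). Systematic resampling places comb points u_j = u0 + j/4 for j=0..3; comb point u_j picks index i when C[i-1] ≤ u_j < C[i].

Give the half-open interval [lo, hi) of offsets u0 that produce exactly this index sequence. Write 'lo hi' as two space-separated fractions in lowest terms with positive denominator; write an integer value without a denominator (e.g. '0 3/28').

2/13 1/4

C = [2/13, 5/13, 1, 1]
j=0 picked index 1: u0 ∈ [2/13, 5/13)
j=1 picked index 2: u0 ∈ [7/52, 3/4)
j=2 picked index 2: u0 ∈ [-3/26, 1/2)
j=3 picked index 2: u0 ∈ [-19/52, 1/4)
intersection: [2/13, 1/4)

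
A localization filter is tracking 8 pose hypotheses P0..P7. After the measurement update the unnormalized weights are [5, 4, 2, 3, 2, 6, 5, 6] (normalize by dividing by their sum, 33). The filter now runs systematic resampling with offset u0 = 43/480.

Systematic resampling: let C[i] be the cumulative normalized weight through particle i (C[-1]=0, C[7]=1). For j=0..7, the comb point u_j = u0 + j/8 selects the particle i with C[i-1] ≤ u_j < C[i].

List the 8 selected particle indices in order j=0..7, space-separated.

C = [5/33, 3/11, 1/3, 14/33, 16/33, 2/3, 9/11, 1]
j=0: u_0=43/480 ∈ [0, 5/33) → index 0
j=1: u_1=103/480 ∈ [5/33, 3/11) → index 1
j=2: u_2=163/480 ∈ [1/3, 14/33) → index 3
j=3: u_3=223/480 ∈ [14/33, 16/33) → index 4
j=4: u_4=283/480 ∈ [16/33, 2/3) → index 5
j=5: u_5=343/480 ∈ [2/3, 9/11) → index 6
j=6: u_6=403/480 ∈ [9/11, 1) → index 7
j=7: u_7=463/480 ∈ [9/11, 1) → index 7

0 1 3 4 5 6 7 7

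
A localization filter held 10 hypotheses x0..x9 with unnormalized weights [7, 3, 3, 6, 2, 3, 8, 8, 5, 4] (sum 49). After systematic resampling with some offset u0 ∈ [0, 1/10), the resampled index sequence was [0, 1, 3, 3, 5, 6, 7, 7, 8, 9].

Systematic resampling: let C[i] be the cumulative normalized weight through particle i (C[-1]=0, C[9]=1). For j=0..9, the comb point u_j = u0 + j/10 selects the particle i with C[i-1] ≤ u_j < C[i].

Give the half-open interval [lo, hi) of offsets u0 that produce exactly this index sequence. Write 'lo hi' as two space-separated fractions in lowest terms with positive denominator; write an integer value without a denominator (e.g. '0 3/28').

C = [1/7, 10/49, 13/49, 19/49, 3/7, 24/49, 32/49, 40/49, 45/49, 1]
j=0 picked index 0: u0 ∈ [0, 1/7)
j=1 picked index 1: u0 ∈ [3/70, 51/490)
j=2 picked index 3: u0 ∈ [16/245, 46/245)
j=3 picked index 3: u0 ∈ [-17/490, 43/490)
j=4 picked index 5: u0 ∈ [1/35, 22/245)
j=5 picked index 6: u0 ∈ [-1/98, 15/98)
j=6 picked index 7: u0 ∈ [13/245, 53/245)
j=7 picked index 7: u0 ∈ [-23/490, 57/490)
j=8 picked index 8: u0 ∈ [4/245, 29/245)
j=9 picked index 9: u0 ∈ [9/490, 1/10)
intersection: [16/245, 43/490)

16/245 43/490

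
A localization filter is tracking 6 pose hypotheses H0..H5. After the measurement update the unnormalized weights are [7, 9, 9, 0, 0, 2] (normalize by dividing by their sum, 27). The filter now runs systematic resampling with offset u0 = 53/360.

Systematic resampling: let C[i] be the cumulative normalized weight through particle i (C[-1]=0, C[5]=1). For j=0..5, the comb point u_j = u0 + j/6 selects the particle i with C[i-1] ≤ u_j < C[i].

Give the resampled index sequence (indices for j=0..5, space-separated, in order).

C = [7/27, 16/27, 25/27, 25/27, 25/27, 1]
j=0: u_0=53/360 ∈ [0, 7/27) → index 0
j=1: u_1=113/360 ∈ [7/27, 16/27) → index 1
j=2: u_2=173/360 ∈ [7/27, 16/27) → index 1
j=3: u_3=233/360 ∈ [16/27, 25/27) → index 2
j=4: u_4=293/360 ∈ [16/27, 25/27) → index 2
j=5: u_5=353/360 ∈ [25/27, 1) → index 5

0 1 1 2 2 5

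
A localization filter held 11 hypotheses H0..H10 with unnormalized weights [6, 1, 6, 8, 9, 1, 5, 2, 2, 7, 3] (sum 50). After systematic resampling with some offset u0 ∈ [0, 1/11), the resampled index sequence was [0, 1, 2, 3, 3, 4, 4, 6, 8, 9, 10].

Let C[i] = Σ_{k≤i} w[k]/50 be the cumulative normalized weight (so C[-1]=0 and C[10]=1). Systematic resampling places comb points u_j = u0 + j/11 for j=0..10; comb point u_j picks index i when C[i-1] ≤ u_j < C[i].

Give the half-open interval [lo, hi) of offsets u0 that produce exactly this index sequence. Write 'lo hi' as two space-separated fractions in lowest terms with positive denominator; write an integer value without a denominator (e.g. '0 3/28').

C = [3/25, 7/50, 13/50, 21/50, 3/5, 31/50, 18/25, 19/25, 4/5, 47/50, 1]
j=0 picked index 0: u0 ∈ [0, 3/25)
j=1 picked index 1: u0 ∈ [8/275, 27/550)
j=2 picked index 2: u0 ∈ [-23/550, 43/550)
j=3 picked index 3: u0 ∈ [-7/550, 81/550)
j=4 picked index 3: u0 ∈ [-57/550, 31/550)
j=5 picked index 4: u0 ∈ [-19/550, 8/55)
j=6 picked index 4: u0 ∈ [-69/550, 3/55)
j=7 picked index 6: u0 ∈ [-9/550, 23/275)
j=8 picked index 8: u0 ∈ [9/275, 4/55)
j=9 picked index 9: u0 ∈ [-1/55, 67/550)
j=10 picked index 10: u0 ∈ [17/550, 1/11)
intersection: [9/275, 27/550)

9/275 27/550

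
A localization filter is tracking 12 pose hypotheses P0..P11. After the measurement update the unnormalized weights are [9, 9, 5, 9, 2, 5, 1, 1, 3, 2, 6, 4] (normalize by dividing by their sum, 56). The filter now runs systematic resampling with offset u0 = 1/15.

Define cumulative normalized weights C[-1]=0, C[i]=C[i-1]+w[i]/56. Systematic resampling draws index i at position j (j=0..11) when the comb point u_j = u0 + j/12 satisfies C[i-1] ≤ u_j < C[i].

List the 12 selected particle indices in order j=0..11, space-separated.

C = [9/56, 9/28, 23/56, 4/7, 17/28, 39/56, 5/7, 41/56, 11/14, 23/28, 13/14, 1]
j=0: u_0=1/15 ∈ [0, 9/56) → index 0
j=1: u_1=3/20 ∈ [0, 9/56) → index 0
j=2: u_2=7/30 ∈ [9/56, 9/28) → index 1
j=3: u_3=19/60 ∈ [9/56, 9/28) → index 1
j=4: u_4=2/5 ∈ [9/28, 23/56) → index 2
j=5: u_5=29/60 ∈ [23/56, 4/7) → index 3
j=6: u_6=17/30 ∈ [23/56, 4/7) → index 3
j=7: u_7=13/20 ∈ [17/28, 39/56) → index 5
j=8: u_8=11/15 ∈ [41/56, 11/14) → index 8
j=9: u_9=49/60 ∈ [11/14, 23/28) → index 9
j=10: u_10=9/10 ∈ [23/28, 13/14) → index 10
j=11: u_11=59/60 ∈ [13/14, 1) → index 11

0 0 1 1 2 3 3 5 8 9 10 11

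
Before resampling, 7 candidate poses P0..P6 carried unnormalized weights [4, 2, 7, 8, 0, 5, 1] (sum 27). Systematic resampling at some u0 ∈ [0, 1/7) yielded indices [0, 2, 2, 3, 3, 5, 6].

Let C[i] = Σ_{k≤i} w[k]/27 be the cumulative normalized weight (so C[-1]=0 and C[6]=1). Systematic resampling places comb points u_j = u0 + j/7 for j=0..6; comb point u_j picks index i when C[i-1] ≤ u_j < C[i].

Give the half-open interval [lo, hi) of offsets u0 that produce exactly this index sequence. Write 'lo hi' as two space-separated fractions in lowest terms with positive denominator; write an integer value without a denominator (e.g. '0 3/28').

20/189 1/7

C = [4/27, 2/9, 13/27, 7/9, 7/9, 26/27, 1]
j=0 picked index 0: u0 ∈ [0, 4/27)
j=1 picked index 2: u0 ∈ [5/63, 64/189)
j=2 picked index 2: u0 ∈ [-4/63, 37/189)
j=3 picked index 3: u0 ∈ [10/189, 22/63)
j=4 picked index 3: u0 ∈ [-17/189, 13/63)
j=5 picked index 5: u0 ∈ [4/63, 47/189)
j=6 picked index 6: u0 ∈ [20/189, 1/7)
intersection: [20/189, 1/7)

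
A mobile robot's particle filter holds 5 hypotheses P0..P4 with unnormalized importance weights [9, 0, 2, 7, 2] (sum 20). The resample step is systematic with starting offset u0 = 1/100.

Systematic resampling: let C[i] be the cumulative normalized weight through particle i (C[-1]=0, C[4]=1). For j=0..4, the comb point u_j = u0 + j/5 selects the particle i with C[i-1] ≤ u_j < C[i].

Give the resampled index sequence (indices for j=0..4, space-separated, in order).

C = [9/20, 9/20, 11/20, 9/10, 1]
j=0: u_0=1/100 ∈ [0, 9/20) → index 0
j=1: u_1=21/100 ∈ [0, 9/20) → index 0
j=2: u_2=41/100 ∈ [0, 9/20) → index 0
j=3: u_3=61/100 ∈ [11/20, 9/10) → index 3
j=4: u_4=81/100 ∈ [11/20, 9/10) → index 3

0 0 0 3 3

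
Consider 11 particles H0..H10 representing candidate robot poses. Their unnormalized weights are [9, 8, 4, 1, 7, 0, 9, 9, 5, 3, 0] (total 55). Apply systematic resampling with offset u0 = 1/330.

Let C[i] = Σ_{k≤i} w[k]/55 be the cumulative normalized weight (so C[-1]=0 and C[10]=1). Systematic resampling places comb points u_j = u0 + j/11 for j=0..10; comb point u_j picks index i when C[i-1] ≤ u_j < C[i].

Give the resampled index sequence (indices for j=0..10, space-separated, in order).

C = [9/55, 17/55, 21/55, 2/5, 29/55, 29/55, 38/55, 47/55, 52/55, 1, 1]
j=0: u_0=1/330 ∈ [0, 9/55) → index 0
j=1: u_1=31/330 ∈ [0, 9/55) → index 0
j=2: u_2=61/330 ∈ [9/55, 17/55) → index 1
j=3: u_3=91/330 ∈ [9/55, 17/55) → index 1
j=4: u_4=11/30 ∈ [17/55, 21/55) → index 2
j=5: u_5=151/330 ∈ [2/5, 29/55) → index 4
j=6: u_6=181/330 ∈ [29/55, 38/55) → index 6
j=7: u_7=211/330 ∈ [29/55, 38/55) → index 6
j=8: u_8=241/330 ∈ [38/55, 47/55) → index 7
j=9: u_9=271/330 ∈ [38/55, 47/55) → index 7
j=10: u_10=301/330 ∈ [47/55, 52/55) → index 8

0 0 1 1 2 4 6 6 7 7 8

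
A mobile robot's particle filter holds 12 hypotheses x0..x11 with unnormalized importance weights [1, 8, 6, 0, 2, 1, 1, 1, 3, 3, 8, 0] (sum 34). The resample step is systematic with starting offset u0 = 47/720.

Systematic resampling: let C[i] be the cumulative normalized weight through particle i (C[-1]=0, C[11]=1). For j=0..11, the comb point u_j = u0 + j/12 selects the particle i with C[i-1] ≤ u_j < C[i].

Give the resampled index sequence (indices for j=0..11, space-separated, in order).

1 1 1 2 2 4 7 8 9 10 10 10

C = [1/34, 9/34, 15/34, 15/34, 1/2, 9/17, 19/34, 10/17, 23/34, 13/17, 1, 1]
j=0: u_0=47/720 ∈ [1/34, 9/34) → index 1
j=1: u_1=107/720 ∈ [1/34, 9/34) → index 1
j=2: u_2=167/720 ∈ [1/34, 9/34) → index 1
j=3: u_3=227/720 ∈ [9/34, 15/34) → index 2
j=4: u_4=287/720 ∈ [9/34, 15/34) → index 2
j=5: u_5=347/720 ∈ [15/34, 1/2) → index 4
j=6: u_6=407/720 ∈ [19/34, 10/17) → index 7
j=7: u_7=467/720 ∈ [10/17, 23/34) → index 8
j=8: u_8=527/720 ∈ [23/34, 13/17) → index 9
j=9: u_9=587/720 ∈ [13/17, 1) → index 10
j=10: u_10=647/720 ∈ [13/17, 1) → index 10
j=11: u_11=707/720 ∈ [13/17, 1) → index 10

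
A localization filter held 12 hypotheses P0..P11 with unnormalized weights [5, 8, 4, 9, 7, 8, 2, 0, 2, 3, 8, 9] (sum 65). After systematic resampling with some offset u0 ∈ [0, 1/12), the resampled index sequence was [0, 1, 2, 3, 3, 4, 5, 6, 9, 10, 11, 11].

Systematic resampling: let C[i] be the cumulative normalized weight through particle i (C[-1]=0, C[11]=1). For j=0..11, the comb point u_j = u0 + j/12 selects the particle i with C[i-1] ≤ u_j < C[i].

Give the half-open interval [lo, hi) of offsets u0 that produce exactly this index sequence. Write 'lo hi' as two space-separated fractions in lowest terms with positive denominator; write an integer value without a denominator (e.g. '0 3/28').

C = [1/13, 1/5, 17/65, 2/5, 33/65, 41/65, 43/65, 43/65, 9/13, 48/65, 56/65, 1]
j=0 picked index 0: u0 ∈ [0, 1/13)
j=1 picked index 1: u0 ∈ [-1/156, 7/60)
j=2 picked index 2: u0 ∈ [1/30, 37/390)
j=3 picked index 3: u0 ∈ [3/260, 3/20)
j=4 picked index 3: u0 ∈ [-14/195, 1/15)
j=5 picked index 4: u0 ∈ [-1/60, 71/780)
j=6 picked index 5: u0 ∈ [1/130, 17/130)
j=7 picked index 6: u0 ∈ [37/780, 61/780)
j=8 picked index 9: u0 ∈ [1/39, 14/195)
j=9 picked index 10: u0 ∈ [-3/260, 29/260)
j=10 picked index 11: u0 ∈ [11/390, 1/6)
j=11 picked index 11: u0 ∈ [-43/780, 1/12)
intersection: [37/780, 1/15)

37/780 1/15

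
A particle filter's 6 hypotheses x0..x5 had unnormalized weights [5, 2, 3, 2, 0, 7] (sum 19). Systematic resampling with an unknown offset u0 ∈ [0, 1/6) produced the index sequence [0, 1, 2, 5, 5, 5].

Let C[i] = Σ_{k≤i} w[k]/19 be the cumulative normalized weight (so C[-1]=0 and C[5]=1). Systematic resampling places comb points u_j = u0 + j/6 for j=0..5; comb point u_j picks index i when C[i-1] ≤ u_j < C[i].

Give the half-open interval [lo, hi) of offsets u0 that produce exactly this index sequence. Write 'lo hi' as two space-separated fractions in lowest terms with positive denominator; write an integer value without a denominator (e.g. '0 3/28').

5/38 1/6

C = [5/19, 7/19, 10/19, 12/19, 12/19, 1]
j=0 picked index 0: u0 ∈ [0, 5/19)
j=1 picked index 1: u0 ∈ [11/114, 23/114)
j=2 picked index 2: u0 ∈ [2/57, 11/57)
j=3 picked index 5: u0 ∈ [5/38, 1/2)
j=4 picked index 5: u0 ∈ [-2/57, 1/3)
j=5 picked index 5: u0 ∈ [-23/114, 1/6)
intersection: [5/38, 1/6)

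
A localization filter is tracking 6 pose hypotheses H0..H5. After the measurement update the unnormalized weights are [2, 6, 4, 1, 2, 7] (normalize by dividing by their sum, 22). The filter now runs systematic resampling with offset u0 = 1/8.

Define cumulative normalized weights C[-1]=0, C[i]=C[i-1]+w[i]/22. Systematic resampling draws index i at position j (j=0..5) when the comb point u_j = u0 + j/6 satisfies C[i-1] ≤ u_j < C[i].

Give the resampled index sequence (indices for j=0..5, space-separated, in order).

C = [1/11, 4/11, 6/11, 13/22, 15/22, 1]
j=0: u_0=1/8 ∈ [1/11, 4/11) → index 1
j=1: u_1=7/24 ∈ [1/11, 4/11) → index 1
j=2: u_2=11/24 ∈ [4/11, 6/11) → index 2
j=3: u_3=5/8 ∈ [13/22, 15/22) → index 4
j=4: u_4=19/24 ∈ [15/22, 1) → index 5
j=5: u_5=23/24 ∈ [15/22, 1) → index 5

1 1 2 4 5 5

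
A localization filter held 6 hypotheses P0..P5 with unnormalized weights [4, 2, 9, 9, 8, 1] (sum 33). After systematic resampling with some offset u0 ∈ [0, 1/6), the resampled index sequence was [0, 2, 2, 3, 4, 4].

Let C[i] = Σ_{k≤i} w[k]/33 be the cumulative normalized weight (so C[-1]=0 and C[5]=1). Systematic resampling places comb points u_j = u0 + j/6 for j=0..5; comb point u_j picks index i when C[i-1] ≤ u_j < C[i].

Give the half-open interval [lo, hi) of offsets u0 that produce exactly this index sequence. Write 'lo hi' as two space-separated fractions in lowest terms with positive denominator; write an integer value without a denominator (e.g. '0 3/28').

2/33 4/33

C = [4/33, 2/11, 5/11, 8/11, 32/33, 1]
j=0 picked index 0: u0 ∈ [0, 4/33)
j=1 picked index 2: u0 ∈ [1/66, 19/66)
j=2 picked index 2: u0 ∈ [-5/33, 4/33)
j=3 picked index 3: u0 ∈ [-1/22, 5/22)
j=4 picked index 4: u0 ∈ [2/33, 10/33)
j=5 picked index 4: u0 ∈ [-7/66, 3/22)
intersection: [2/33, 4/33)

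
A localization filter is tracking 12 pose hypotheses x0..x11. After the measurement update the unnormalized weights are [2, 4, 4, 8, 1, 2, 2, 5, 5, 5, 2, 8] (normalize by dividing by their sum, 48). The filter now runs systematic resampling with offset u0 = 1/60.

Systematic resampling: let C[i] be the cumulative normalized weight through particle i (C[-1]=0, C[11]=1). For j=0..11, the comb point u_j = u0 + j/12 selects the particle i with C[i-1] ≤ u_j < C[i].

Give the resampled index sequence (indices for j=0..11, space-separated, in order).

0 1 2 3 3 5 7 8 8 9 11 11

C = [1/24, 1/8, 5/24, 3/8, 19/48, 7/16, 23/48, 7/12, 11/16, 19/24, 5/6, 1]
j=0: u_0=1/60 ∈ [0, 1/24) → index 0
j=1: u_1=1/10 ∈ [1/24, 1/8) → index 1
j=2: u_2=11/60 ∈ [1/8, 5/24) → index 2
j=3: u_3=4/15 ∈ [5/24, 3/8) → index 3
j=4: u_4=7/20 ∈ [5/24, 3/8) → index 3
j=5: u_5=13/30 ∈ [19/48, 7/16) → index 5
j=6: u_6=31/60 ∈ [23/48, 7/12) → index 7
j=7: u_7=3/5 ∈ [7/12, 11/16) → index 8
j=8: u_8=41/60 ∈ [7/12, 11/16) → index 8
j=9: u_9=23/30 ∈ [11/16, 19/24) → index 9
j=10: u_10=17/20 ∈ [5/6, 1) → index 11
j=11: u_11=14/15 ∈ [5/6, 1) → index 11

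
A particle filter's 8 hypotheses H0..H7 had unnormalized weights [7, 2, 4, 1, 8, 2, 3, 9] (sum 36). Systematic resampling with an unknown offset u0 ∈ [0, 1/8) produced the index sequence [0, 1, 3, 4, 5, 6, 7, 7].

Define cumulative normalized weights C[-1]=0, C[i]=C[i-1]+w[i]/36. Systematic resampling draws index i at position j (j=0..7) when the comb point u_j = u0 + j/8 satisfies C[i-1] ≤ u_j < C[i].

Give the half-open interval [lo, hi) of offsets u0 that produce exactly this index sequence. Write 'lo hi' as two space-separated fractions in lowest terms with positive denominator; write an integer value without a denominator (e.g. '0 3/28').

C = [7/36, 1/4, 13/36, 7/18, 11/18, 2/3, 3/4, 1]
j=0 picked index 0: u0 ∈ [0, 7/36)
j=1 picked index 1: u0 ∈ [5/72, 1/8)
j=2 picked index 3: u0 ∈ [1/9, 5/36)
j=3 picked index 4: u0 ∈ [1/72, 17/72)
j=4 picked index 5: u0 ∈ [1/9, 1/6)
j=5 picked index 6: u0 ∈ [1/24, 1/8)
j=6 picked index 7: u0 ∈ [0, 1/4)
j=7 picked index 7: u0 ∈ [-1/8, 1/8)
intersection: [1/9, 1/8)

1/9 1/8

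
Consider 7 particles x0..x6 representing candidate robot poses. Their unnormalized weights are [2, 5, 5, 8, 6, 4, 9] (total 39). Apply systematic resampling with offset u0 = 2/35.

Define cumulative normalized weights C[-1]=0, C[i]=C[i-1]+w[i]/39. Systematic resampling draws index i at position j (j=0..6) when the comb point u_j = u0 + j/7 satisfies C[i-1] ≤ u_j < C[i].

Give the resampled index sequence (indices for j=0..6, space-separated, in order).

1 2 3 3 4 6 6

C = [2/39, 7/39, 4/13, 20/39, 2/3, 10/13, 1]
j=0: u_0=2/35 ∈ [2/39, 7/39) → index 1
j=1: u_1=1/5 ∈ [7/39, 4/13) → index 2
j=2: u_2=12/35 ∈ [4/13, 20/39) → index 3
j=3: u_3=17/35 ∈ [4/13, 20/39) → index 3
j=4: u_4=22/35 ∈ [20/39, 2/3) → index 4
j=5: u_5=27/35 ∈ [10/13, 1) → index 6
j=6: u_6=32/35 ∈ [10/13, 1) → index 6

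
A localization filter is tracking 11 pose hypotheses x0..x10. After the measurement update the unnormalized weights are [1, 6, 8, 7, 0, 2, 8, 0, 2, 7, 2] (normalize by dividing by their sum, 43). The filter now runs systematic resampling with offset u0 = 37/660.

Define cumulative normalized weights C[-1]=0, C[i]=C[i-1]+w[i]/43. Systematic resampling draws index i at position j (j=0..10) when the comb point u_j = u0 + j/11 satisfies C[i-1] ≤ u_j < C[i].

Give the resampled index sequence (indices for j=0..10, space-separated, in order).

1 1 2 2 3 3 6 6 8 9 10

C = [1/43, 7/43, 15/43, 22/43, 22/43, 24/43, 32/43, 32/43, 34/43, 41/43, 1]
j=0: u_0=37/660 ∈ [1/43, 7/43) → index 1
j=1: u_1=97/660 ∈ [1/43, 7/43) → index 1
j=2: u_2=157/660 ∈ [7/43, 15/43) → index 2
j=3: u_3=217/660 ∈ [7/43, 15/43) → index 2
j=4: u_4=277/660 ∈ [15/43, 22/43) → index 3
j=5: u_5=337/660 ∈ [15/43, 22/43) → index 3
j=6: u_6=397/660 ∈ [24/43, 32/43) → index 6
j=7: u_7=457/660 ∈ [24/43, 32/43) → index 6
j=8: u_8=47/60 ∈ [32/43, 34/43) → index 8
j=9: u_9=577/660 ∈ [34/43, 41/43) → index 9
j=10: u_10=637/660 ∈ [41/43, 1) → index 10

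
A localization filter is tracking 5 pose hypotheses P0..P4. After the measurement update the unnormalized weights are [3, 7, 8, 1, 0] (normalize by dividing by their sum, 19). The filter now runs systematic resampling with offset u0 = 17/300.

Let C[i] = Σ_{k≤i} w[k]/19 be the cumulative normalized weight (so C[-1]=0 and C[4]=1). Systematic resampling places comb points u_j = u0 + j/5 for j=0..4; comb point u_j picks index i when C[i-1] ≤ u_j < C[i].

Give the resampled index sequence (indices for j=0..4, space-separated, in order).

C = [3/19, 10/19, 18/19, 1, 1]
j=0: u_0=17/300 ∈ [0, 3/19) → index 0
j=1: u_1=77/300 ∈ [3/19, 10/19) → index 1
j=2: u_2=137/300 ∈ [3/19, 10/19) → index 1
j=3: u_3=197/300 ∈ [10/19, 18/19) → index 2
j=4: u_4=257/300 ∈ [10/19, 18/19) → index 2

0 1 1 2 2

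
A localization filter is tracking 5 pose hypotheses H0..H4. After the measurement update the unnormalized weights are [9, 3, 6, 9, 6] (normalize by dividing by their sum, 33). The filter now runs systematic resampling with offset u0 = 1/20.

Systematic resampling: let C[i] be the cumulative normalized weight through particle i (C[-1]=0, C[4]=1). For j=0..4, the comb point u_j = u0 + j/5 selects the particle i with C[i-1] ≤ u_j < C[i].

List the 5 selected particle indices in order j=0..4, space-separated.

0 0 2 3 4

C = [3/11, 4/11, 6/11, 9/11, 1]
j=0: u_0=1/20 ∈ [0, 3/11) → index 0
j=1: u_1=1/4 ∈ [0, 3/11) → index 0
j=2: u_2=9/20 ∈ [4/11, 6/11) → index 2
j=3: u_3=13/20 ∈ [6/11, 9/11) → index 3
j=4: u_4=17/20 ∈ [9/11, 1) → index 4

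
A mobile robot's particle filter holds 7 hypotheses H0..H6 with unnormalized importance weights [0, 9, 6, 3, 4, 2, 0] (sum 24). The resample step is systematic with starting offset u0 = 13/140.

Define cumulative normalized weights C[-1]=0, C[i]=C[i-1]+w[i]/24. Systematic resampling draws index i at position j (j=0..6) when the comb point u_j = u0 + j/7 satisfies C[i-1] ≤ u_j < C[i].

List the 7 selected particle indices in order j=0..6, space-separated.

1 1 2 2 3 4 5

C = [0, 3/8, 5/8, 3/4, 11/12, 1, 1]
j=0: u_0=13/140 ∈ [0, 3/8) → index 1
j=1: u_1=33/140 ∈ [0, 3/8) → index 1
j=2: u_2=53/140 ∈ [3/8, 5/8) → index 2
j=3: u_3=73/140 ∈ [3/8, 5/8) → index 2
j=4: u_4=93/140 ∈ [5/8, 3/4) → index 3
j=5: u_5=113/140 ∈ [3/4, 11/12) → index 4
j=6: u_6=19/20 ∈ [11/12, 1) → index 5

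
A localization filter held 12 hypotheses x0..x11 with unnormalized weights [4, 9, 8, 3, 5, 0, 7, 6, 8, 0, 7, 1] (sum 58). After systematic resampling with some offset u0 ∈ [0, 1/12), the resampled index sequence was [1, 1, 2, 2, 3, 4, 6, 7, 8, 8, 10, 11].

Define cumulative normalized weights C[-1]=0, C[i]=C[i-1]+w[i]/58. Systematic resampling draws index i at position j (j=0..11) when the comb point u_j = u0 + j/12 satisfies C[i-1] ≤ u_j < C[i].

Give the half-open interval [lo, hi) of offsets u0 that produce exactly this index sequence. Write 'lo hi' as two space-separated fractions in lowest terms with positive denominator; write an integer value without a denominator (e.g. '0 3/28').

2/29 7/87

C = [2/29, 13/58, 21/58, 12/29, 1/2, 1/2, 18/29, 21/29, 25/29, 25/29, 57/58, 1]
j=0 picked index 1: u0 ∈ [2/29, 13/58)
j=1 picked index 1: u0 ∈ [-5/348, 49/348)
j=2 picked index 2: u0 ∈ [5/87, 17/87)
j=3 picked index 2: u0 ∈ [-3/116, 13/116)
j=4 picked index 3: u0 ∈ [5/174, 7/87)
j=5 picked index 4: u0 ∈ [-1/348, 1/12)
j=6 picked index 6: u0 ∈ [0, 7/58)
j=7 picked index 7: u0 ∈ [13/348, 49/348)
j=8 picked index 8: u0 ∈ [5/87, 17/87)
j=9 picked index 8: u0 ∈ [-3/116, 13/116)
j=10 picked index 10: u0 ∈ [5/174, 13/87)
j=11 picked index 11: u0 ∈ [23/348, 1/12)
intersection: [2/29, 7/87)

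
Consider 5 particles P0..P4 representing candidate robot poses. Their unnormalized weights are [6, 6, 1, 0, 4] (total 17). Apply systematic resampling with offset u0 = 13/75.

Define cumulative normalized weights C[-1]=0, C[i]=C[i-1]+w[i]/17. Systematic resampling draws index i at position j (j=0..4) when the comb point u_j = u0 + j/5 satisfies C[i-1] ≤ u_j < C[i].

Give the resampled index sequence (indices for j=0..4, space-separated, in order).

C = [6/17, 12/17, 13/17, 13/17, 1]
j=0: u_0=13/75 ∈ [0, 6/17) → index 0
j=1: u_1=28/75 ∈ [6/17, 12/17) → index 1
j=2: u_2=43/75 ∈ [6/17, 12/17) → index 1
j=3: u_3=58/75 ∈ [13/17, 1) → index 4
j=4: u_4=73/75 ∈ [13/17, 1) → index 4

0 1 1 4 4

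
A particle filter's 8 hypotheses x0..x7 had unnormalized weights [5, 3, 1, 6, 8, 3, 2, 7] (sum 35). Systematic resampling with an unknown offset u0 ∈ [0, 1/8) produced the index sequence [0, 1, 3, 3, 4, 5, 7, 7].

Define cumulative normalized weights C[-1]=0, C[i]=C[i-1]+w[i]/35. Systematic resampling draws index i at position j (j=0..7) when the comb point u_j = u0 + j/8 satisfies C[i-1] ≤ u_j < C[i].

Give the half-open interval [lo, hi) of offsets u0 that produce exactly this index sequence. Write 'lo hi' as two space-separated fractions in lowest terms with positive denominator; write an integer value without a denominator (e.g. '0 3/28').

1/20 3/56

C = [1/7, 8/35, 9/35, 3/7, 23/35, 26/35, 4/5, 1]
j=0 picked index 0: u0 ∈ [0, 1/7)
j=1 picked index 1: u0 ∈ [1/56, 29/280)
j=2 picked index 3: u0 ∈ [1/140, 5/28)
j=3 picked index 3: u0 ∈ [-33/280, 3/56)
j=4 picked index 4: u0 ∈ [-1/14, 11/70)
j=5 picked index 5: u0 ∈ [9/280, 33/280)
j=6 picked index 7: u0 ∈ [1/20, 1/4)
j=7 picked index 7: u0 ∈ [-3/40, 1/8)
intersection: [1/20, 3/56)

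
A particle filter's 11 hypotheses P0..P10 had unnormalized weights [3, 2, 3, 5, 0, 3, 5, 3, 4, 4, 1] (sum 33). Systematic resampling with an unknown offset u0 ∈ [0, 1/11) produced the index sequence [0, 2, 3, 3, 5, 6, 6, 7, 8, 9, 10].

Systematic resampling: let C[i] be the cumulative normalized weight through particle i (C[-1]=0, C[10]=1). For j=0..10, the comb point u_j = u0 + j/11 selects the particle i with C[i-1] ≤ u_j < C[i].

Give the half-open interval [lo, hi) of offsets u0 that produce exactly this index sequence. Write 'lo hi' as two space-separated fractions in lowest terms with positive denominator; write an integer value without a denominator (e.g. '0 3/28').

C = [1/11, 5/33, 8/33, 13/33, 13/33, 16/33, 7/11, 8/11, 28/33, 32/33, 1]
j=0 picked index 0: u0 ∈ [0, 1/11)
j=1 picked index 2: u0 ∈ [2/33, 5/33)
j=2 picked index 3: u0 ∈ [2/33, 7/33)
j=3 picked index 3: u0 ∈ [-1/33, 4/33)
j=4 picked index 5: u0 ∈ [1/33, 4/33)
j=5 picked index 6: u0 ∈ [1/33, 2/11)
j=6 picked index 6: u0 ∈ [-2/33, 1/11)
j=7 picked index 7: u0 ∈ [0, 1/11)
j=8 picked index 8: u0 ∈ [0, 4/33)
j=9 picked index 9: u0 ∈ [1/33, 5/33)
j=10 picked index 10: u0 ∈ [2/33, 1/11)
intersection: [2/33, 1/11)

2/33 1/11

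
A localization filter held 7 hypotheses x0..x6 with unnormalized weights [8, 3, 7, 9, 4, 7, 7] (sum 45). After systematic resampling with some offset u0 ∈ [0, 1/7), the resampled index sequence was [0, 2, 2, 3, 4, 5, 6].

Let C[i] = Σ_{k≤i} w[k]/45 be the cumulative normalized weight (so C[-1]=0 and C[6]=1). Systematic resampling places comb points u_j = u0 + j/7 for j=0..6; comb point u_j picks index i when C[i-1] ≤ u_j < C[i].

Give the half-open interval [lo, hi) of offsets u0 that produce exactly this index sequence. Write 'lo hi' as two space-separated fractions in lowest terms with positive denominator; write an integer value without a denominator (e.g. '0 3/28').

32/315 4/35

C = [8/45, 11/45, 2/5, 3/5, 31/45, 38/45, 1]
j=0 picked index 0: u0 ∈ [0, 8/45)
j=1 picked index 2: u0 ∈ [32/315, 9/35)
j=2 picked index 2: u0 ∈ [-13/315, 4/35)
j=3 picked index 3: u0 ∈ [-1/35, 6/35)
j=4 picked index 4: u0 ∈ [1/35, 37/315)
j=5 picked index 5: u0 ∈ [-8/315, 41/315)
j=6 picked index 6: u0 ∈ [-4/315, 1/7)
intersection: [32/315, 4/35)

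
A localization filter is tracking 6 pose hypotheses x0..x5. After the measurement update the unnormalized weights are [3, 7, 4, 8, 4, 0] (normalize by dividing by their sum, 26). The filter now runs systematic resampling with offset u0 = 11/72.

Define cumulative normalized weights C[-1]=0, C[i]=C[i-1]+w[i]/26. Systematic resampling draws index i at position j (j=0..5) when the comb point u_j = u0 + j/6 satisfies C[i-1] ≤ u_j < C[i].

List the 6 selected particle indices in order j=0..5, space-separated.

1 1 2 3 3 4

C = [3/26, 5/13, 7/13, 11/13, 1, 1]
j=0: u_0=11/72 ∈ [3/26, 5/13) → index 1
j=1: u_1=23/72 ∈ [3/26, 5/13) → index 1
j=2: u_2=35/72 ∈ [5/13, 7/13) → index 2
j=3: u_3=47/72 ∈ [7/13, 11/13) → index 3
j=4: u_4=59/72 ∈ [7/13, 11/13) → index 3
j=5: u_5=71/72 ∈ [11/13, 1) → index 4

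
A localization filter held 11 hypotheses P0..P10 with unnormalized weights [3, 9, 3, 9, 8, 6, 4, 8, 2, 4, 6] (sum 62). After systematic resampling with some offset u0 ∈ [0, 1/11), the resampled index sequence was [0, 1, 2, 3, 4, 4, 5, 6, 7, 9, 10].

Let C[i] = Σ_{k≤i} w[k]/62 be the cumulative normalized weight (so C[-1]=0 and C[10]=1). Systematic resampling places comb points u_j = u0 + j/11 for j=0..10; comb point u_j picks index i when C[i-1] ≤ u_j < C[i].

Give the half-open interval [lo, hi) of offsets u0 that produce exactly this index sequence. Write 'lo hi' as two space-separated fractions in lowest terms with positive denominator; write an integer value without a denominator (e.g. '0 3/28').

C = [3/62, 6/31, 15/62, 12/31, 16/31, 19/31, 21/31, 25/31, 26/31, 28/31, 1]
j=0 picked index 0: u0 ∈ [0, 3/62)
j=1 picked index 1: u0 ∈ [-29/682, 35/341)
j=2 picked index 2: u0 ∈ [4/341, 41/682)
j=3 picked index 3: u0 ∈ [-21/682, 39/341)
j=4 picked index 4: u0 ∈ [8/341, 52/341)
j=5 picked index 4: u0 ∈ [-23/341, 21/341)
j=6 picked index 5: u0 ∈ [-10/341, 23/341)
j=7 picked index 6: u0 ∈ [-8/341, 14/341)
j=8 picked index 7: u0 ∈ [-17/341, 27/341)
j=9 picked index 9: u0 ∈ [7/341, 29/341)
j=10 picked index 10: u0 ∈ [-2/341, 1/11)
intersection: [8/341, 14/341)

8/341 14/341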